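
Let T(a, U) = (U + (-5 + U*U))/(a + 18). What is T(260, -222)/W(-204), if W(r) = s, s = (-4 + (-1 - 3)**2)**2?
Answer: 49057/40032 ≈ 1.2254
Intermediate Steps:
T(a, U) = (-5 + U + U**2)/(18 + a) (T(a, U) = (U + (-5 + U**2))/(18 + a) = (-5 + U + U**2)/(18 + a))
s = 144 (s = (-4 + (-4)**2)**2 = (-4 + 16)**2 = 12**2 = 144)
W(r) = 144
T(260, -222)/W(-204) = ((-5 - 222 + (-222)**2)/(18 + 260))/144 = ((-5 - 222 + 49284)/278)*(1/144) = ((1/278)*49057)*(1/144) = (49057/278)*(1/144) = 49057/40032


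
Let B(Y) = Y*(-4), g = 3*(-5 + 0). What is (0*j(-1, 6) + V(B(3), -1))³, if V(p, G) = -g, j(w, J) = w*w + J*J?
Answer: 3375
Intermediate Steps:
g = -15 (g = 3*(-5) = -15)
B(Y) = -4*Y
j(w, J) = J² + w² (j(w, J) = w² + J² = J² + w²)
V(p, G) = 15 (V(p, G) = -1*(-15) = 15)
(0*j(-1, 6) + V(B(3), -1))³ = (0*(6² + (-1)²) + 15)³ = (0*(36 + 1) + 15)³ = (0*37 + 15)³ = (0 + 15)³ = 15³ = 3375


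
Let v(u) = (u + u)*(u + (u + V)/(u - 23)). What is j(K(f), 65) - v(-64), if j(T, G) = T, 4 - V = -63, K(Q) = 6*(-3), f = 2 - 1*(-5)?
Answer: -238218/29 ≈ -8214.4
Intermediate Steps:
f = 7 (f = 2 + 5 = 7)
K(Q) = -18
V = 67 (V = 4 - 1*(-63) = 4 + 63 = 67)
v(u) = 2*u*(u + (67 + u)/(-23 + u)) (v(u) = (u + u)*(u + (u + 67)/(u - 23)) = (2*u)*(u + (67 + u)/(-23 + u)) = 2*u*(u + (67 + u)/(-23 + u)))
j(K(f), 65) - v(-64) = -18 - 2*(-64)*(67 + (-64)² - 22*(-64))/(-23 - 64) = -18 - 2*(-64)*(67 + 4096 + 1408)/(-87) = -18 - 2*(-64)*(-1)*5571/87 = -18 - 1*237696/29 = -18 - 237696/29 = -238218/29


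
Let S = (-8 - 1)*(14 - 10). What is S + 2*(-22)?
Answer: -80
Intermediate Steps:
S = -36 (S = -9*4 = -36)
S + 2*(-22) = -36 + 2*(-22) = -36 - 44 = -80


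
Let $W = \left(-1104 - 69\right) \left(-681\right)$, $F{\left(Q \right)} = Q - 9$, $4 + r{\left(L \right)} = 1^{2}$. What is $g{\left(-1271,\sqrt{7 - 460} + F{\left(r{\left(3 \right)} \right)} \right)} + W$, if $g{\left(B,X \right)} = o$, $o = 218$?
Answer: $799031$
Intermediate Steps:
$r{\left(L \right)} = -3$ ($r{\left(L \right)} = -4 + 1^{2} = -4 + 1 = -3$)
$F{\left(Q \right)} = -9 + Q$
$g{\left(B,X \right)} = 218$
$W = 798813$ ($W = \left(-1173\right) \left(-681\right) = 798813$)
$g{\left(-1271,\sqrt{7 - 460} + F{\left(r{\left(3 \right)} \right)} \right)} + W = 218 + 798813 = 799031$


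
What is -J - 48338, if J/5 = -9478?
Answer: -948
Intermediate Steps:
J = -47390 (J = 5*(-9478) = -47390)
-J - 48338 = -1*(-47390) - 48338 = 47390 - 48338 = -948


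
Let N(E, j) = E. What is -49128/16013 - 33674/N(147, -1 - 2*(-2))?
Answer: -546443578/2353911 ≈ -232.14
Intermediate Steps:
-49128/16013 - 33674/N(147, -1 - 2*(-2)) = -49128/16013 - 33674/147 = -546443578/2353911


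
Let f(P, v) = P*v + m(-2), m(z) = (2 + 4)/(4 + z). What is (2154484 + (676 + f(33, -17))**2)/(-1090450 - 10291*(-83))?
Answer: -2168408/236297 ≈ -9.1766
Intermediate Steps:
m(z) = 6/(4 + z)
f(P, v) = 3 + P*v (f(P, v) = P*v + 6/(4 - 2) = P*v + 6/2 = P*v + 6*(1/2) = P*v + 3 = 3 + P*v)
(2154484 + (676 + f(33, -17))**2)/(-1090450 - 10291*(-83)) = (2154484 + (676 + (3 + 33*(-17)))**2)/(-1090450 - 10291*(-83)) = (2154484 + (676 + (3 - 561))**2)/(-1090450 + 854153) = (2154484 + (676 - 558)**2)/(-236297) = (2154484 + 118**2)*(-1/236297) = (2154484 + 13924)*(-1/236297) = 2168408*(-1/236297) = -2168408/236297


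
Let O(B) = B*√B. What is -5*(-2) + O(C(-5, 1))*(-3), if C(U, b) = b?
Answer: 7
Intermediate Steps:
O(B) = B^(3/2)
-5*(-2) + O(C(-5, 1))*(-3) = -5*(-2) + 1^(3/2)*(-3) = 10 + 1*(-3) = 10 - 3 = 7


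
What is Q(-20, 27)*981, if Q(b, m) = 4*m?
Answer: 105948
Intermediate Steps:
Q(-20, 27)*981 = (4*27)*981 = 108*981 = 105948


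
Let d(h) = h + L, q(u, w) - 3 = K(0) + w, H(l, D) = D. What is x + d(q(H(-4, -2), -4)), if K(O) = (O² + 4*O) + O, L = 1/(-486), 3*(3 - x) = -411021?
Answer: 66586373/486 ≈ 1.3701e+5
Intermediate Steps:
x = 137010 (x = 3 - ⅓*(-411021) = 3 + 137007 = 137010)
L = -1/486 ≈ -0.0020576
K(O) = O² + 5*O
q(u, w) = 3 + w (q(u, w) = 3 + (0*(5 + 0) + w) = 3 + (0*5 + w) = 3 + (0 + w) = 3 + w)
d(h) = -1/486 + h (d(h) = h - 1/486 = -1/486 + h)
x + d(q(H(-4, -2), -4)) = 137010 + (-1/486 + (3 - 4)) = 137010 + (-1/486 - 1) = 137010 - 487/486 = 66586373/486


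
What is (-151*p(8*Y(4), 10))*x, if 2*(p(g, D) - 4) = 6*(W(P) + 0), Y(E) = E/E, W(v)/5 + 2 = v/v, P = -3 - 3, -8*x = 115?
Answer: -191015/8 ≈ -23877.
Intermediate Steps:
x = -115/8 (x = -⅛*115 = -115/8 ≈ -14.375)
P = -6
W(v) = -5 (W(v) = -10 + 5*(v/v) = -10 + 5*1 = -10 + 5 = -5)
Y(E) = 1
p(g, D) = -11 (p(g, D) = 4 + (6*(-5 + 0))/2 = 4 + (6*(-5))/2 = 4 + (½)*(-30) = 4 - 15 = -11)
(-151*p(8*Y(4), 10))*x = -151*(-11)*(-115/8) = 1661*(-115/8) = -191015/8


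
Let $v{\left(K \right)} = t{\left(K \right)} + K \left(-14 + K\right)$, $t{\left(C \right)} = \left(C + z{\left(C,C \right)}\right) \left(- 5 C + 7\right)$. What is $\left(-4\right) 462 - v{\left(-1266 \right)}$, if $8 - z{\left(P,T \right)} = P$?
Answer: $-1673024$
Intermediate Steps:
$z{\left(P,T \right)} = 8 - P$
$t{\left(C \right)} = 56 - 40 C$ ($t{\left(C \right)} = \left(C - \left(-8 + C\right)\right) \left(- 5 C + 7\right) = 8 \left(7 - 5 C\right) = 56 - 40 C$)
$v{\left(K \right)} = 56 - 40 K + K \left(-14 + K\right)$ ($v{\left(K \right)} = \left(56 - 40 K\right) + K \left(-14 + K\right) = 56 - 40 K + K \left(-14 + K\right)$)
$\left(-4\right) 462 - v{\left(-1266 \right)} = \left(-4\right) 462 - \left(56 + \left(-1266\right)^{2} - -68364\right) = -1848 - \left(56 + 1602756 + 68364\right) = -1848 - 1671176 = -1673024$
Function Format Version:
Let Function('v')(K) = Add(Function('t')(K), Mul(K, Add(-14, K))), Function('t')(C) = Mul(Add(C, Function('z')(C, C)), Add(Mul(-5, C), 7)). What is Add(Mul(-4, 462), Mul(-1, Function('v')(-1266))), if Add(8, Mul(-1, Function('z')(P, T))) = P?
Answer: -1673024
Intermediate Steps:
Function('z')(P, T) = Add(8, Mul(-1, P))
Function('t')(C) = Add(56, Mul(-40, C)) (Function('t')(C) = Mul(Add(C, Add(8, Mul(-1, C))), Add(Mul(-5, C), 7)) = Mul(8, Add(7, Mul(-5, C))) = Add(56, Mul(-40, C)))
Function('v')(K) = Add(56, Mul(-40, K), Mul(K, Add(-14, K))) (Function('v')(K) = Add(Add(56, Mul(-40, K)), Mul(K, Add(-14, K))) = Add(56, Mul(-40, K), Mul(K, Add(-14, K))))
Add(Mul(-4, 462), Mul(-1, Function('v')(-1266))) = Add(Mul(-4, 462), Mul(-1, Add(56, Pow(-1266, 2), Mul(-54, -1266)))) = Add(-1848, Mul(-1, Add(56, 1602756, 68364))) = Add(-1848, Mul(-1, 1671176)) = Add(-1848, -1671176) = -1673024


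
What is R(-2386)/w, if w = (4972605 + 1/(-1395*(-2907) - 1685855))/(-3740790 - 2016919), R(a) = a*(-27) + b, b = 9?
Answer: -878991752912568390/11782140013051 ≈ -74604.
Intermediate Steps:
R(a) = 9 - 27*a (R(a) = a*(-27) + 9 = -27*a + 9 = 9 - 27*a)
w = -11782140013051/13642373281690 (w = (4972605 + 1/(4055265 - 1685855))/(-5757709) = (4972605 + 1/2369410)*(-1/5757709) = (11782140013051/2369410)*(-1/5757709) = -11782140013051/13642373281690 ≈ -0.86364)
R(-2386)/w = (9 - 27*(-2386))/(-11782140013051/13642373281690) = (9 + 64422)*(-13642373281690/11782140013051) = 64431*(-13642373281690/11782140013051) = -878991752912568390/11782140013051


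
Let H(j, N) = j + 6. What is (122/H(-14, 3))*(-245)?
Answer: 14945/4 ≈ 3736.3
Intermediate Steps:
H(j, N) = 6 + j
(122/H(-14, 3))*(-245) = (122/(6 - 14))*(-245) = (122/(-8))*(-245) = (122*(-⅛))*(-245) = -61/4*(-245) = 14945/4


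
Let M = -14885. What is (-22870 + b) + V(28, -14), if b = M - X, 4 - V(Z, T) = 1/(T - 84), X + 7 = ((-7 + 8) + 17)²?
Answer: -3730663/98 ≈ -38068.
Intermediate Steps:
X = 317 (X = -7 + ((-7 + 8) + 17)² = -7 + (1 + 17)² = -7 + 18² = -7 + 324 = 317)
V(Z, T) = 4 - 1/(-84 + T) (V(Z, T) = 4 - 1/(T - 84) = 4 - 1/(-84 + T))
b = -15202 (b = -14885 - 1*317 = -14885 - 317 = -15202)
(-22870 + b) + V(28, -14) = (-22870 - 15202) + (-337 + 4*(-14))/(-84 - 14) = -38072 + (-337 - 56)/(-98) = -38072 - 1/98*(-393) = -38072 + 393/98 = -3730663/98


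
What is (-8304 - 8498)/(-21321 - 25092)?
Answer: 16802/46413 ≈ 0.36201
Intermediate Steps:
(-8304 - 8498)/(-21321 - 25092) = -16802/(-46413) = -16802*(-1/46413) = 16802/46413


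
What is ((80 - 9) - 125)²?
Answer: 2916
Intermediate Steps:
((80 - 9) - 125)² = (71 - 125)² = (-54)² = 2916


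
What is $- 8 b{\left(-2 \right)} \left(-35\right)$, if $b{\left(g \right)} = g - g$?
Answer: $0$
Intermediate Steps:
$b{\left(g \right)} = 0$
$- 8 b{\left(-2 \right)} \left(-35\right) = \left(-8\right) 0 \left(-35\right) = 0 \left(-35\right) = 0$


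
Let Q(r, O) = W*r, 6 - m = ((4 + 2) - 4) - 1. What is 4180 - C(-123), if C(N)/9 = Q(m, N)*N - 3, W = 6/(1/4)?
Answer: 137047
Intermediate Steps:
m = 5 (m = 6 - (((4 + 2) - 4) - 1) = 6 - ((6 - 4) - 1) = 6 - (2 - 1) = 6 - 1*1 = 6 - 1 = 5)
W = 24 (W = 6/(1/4) = 6*4 = 24)
Q(r, O) = 24*r
C(N) = -27 + 1080*N (C(N) = 9*((24*5)*N - 3) = 9*(120*N - 3) = 9*(-3 + 120*N) = -27 + 1080*N)
4180 - C(-123) = 4180 - (-27 + 1080*(-123)) = 4180 - (-27 - 132840) = 4180 - 1*(-132867) = 4180 + 132867 = 137047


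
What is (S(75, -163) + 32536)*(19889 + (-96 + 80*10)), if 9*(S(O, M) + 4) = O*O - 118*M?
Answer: 6541304671/9 ≈ 7.2681e+8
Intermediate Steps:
S(O, M) = -4 - 118*M/9 + O²/9 (S(O, M) = -4 + (O*O - 118*M)/9 = -4 + (O² - 118*M)/9 = -4 + (-118*M/9 + O²/9) = -4 - 118*M/9 + O²/9)
(S(75, -163) + 32536)*(19889 + (-96 + 80*10)) = ((-4 - 118/9*(-163) + (⅑)*75²) + 32536)*(19889 + (-96 + 80*10)) = ((-4 + 19234/9 + (⅑)*5625) + 32536)*(19889 + (-96 + 800)) = ((-4 + 19234/9 + 625) + 32536)*(19889 + 704) = (24823/9 + 32536)*20593 = (317647/9)*20593 = 6541304671/9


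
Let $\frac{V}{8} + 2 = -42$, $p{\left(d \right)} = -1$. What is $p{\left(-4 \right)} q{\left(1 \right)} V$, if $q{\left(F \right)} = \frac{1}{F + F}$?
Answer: $176$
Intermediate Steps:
$q{\left(F \right)} = \frac{1}{2 F}$
$V = -352$ ($V = -16 + 8 \left(-42\right) = -16 - 336 = -352$)
$p{\left(-4 \right)} q{\left(1 \right)} V = - \frac{1}{2 \cdot 1} \left(-352\right) = - \frac{1}{2} \left(-352\right) = \left(-1\right) \frac{1}{2} \left(-352\right) = \left(- \frac{1}{2}\right) \left(-352\right) = 176$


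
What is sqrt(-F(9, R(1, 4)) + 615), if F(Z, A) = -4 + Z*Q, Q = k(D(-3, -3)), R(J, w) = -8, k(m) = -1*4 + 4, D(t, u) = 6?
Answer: sqrt(619) ≈ 24.880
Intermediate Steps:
k(m) = 0 (k(m) = -4 + 4 = 0)
Q = 0
F(Z, A) = -4 (F(Z, A) = -4 + Z*0 = -4 + 0 = -4)
sqrt(-F(9, R(1, 4)) + 615) = sqrt(-1*(-4) + 615) = sqrt(4 + 615) = sqrt(619)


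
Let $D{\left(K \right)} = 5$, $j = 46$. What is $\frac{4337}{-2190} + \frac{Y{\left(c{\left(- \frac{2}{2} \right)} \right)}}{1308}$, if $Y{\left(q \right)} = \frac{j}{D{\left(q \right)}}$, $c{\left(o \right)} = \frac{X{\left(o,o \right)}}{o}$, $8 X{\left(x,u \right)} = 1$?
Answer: $- \frac{78509}{39785} \approx -1.9733$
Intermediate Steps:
$X{\left(x,u \right)} = \frac{1}{8}$ ($X{\left(x,u \right)} = \frac{1}{8} \cdot 1 = \frac{1}{8}$)
$c{\left(o \right)} = \frac{1}{8 o}$
$Y{\left(q \right)} = \frac{46}{5}$
$\frac{4337}{-2190} + \frac{Y{\left(c{\left(- \frac{2}{2} \right)} \right)}}{1308} = \frac{4337}{-2190} + \frac{46}{5 \cdot 1308} = 4337 \left(- \frac{1}{2190}\right) + \frac{46}{5} \cdot \frac{1}{1308} = - \frac{4337}{2190} + \frac{23}{3270} = - \frac{78509}{39785}$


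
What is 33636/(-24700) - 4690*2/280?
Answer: -430543/12350 ≈ -34.862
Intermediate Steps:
33636/(-24700) - 4690*2/280 = 33636*(-1/24700) - 9380*1/280 = -8409/6175 - 67/2 = -430543/12350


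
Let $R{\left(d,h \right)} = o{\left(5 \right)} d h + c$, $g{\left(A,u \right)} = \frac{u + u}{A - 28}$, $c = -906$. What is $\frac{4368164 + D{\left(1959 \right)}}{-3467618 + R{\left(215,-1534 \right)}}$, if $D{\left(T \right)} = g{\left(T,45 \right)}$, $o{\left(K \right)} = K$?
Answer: $- \frac{4217462387}{4941017697} \approx -0.85356$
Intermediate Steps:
$g{\left(A,u \right)} = \frac{2 u}{-28 + A}$
$D{\left(T \right)} = \frac{90}{-28 + T}$ ($D{\left(T \right)} = 2 \cdot 45 \frac{1}{-28 + T} = \frac{90}{-28 + T}$)
$R{\left(d,h \right)} = -906 + 5 d h$ ($R{\left(d,h \right)} = 5 d h - 906 = -906 + 5 d h$)
$\frac{4368164 + D{\left(1959 \right)}}{-3467618 + R{\left(215,-1534 \right)}} = \frac{4368164 + \frac{90}{-28 + 1959}}{-3467618 + \left(-906 + 5 \cdot 215 \left(-1534\right)\right)} = \frac{4368164 + \frac{90}{1931}}{-3467618 - 1649956} = \frac{4368164 + 90 \cdot \frac{1}{1931}}{-3467618 - 1649956} = \frac{4368164 + \frac{90}{1931}}{-5117574} = \frac{8434924774}{1931} \left(- \frac{1}{5117574}\right) = - \frac{4217462387}{4941017697}$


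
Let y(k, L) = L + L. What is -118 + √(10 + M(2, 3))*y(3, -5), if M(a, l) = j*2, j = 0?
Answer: -118 - 10*√10 ≈ -149.62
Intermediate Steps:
M(a, l) = 0 (M(a, l) = 0*2 = 0)
y(k, L) = 2*L
-118 + √(10 + M(2, 3))*y(3, -5) = -118 + √(10 + 0)*(2*(-5)) = -118 + √10*(-10) = -118 - 10*√10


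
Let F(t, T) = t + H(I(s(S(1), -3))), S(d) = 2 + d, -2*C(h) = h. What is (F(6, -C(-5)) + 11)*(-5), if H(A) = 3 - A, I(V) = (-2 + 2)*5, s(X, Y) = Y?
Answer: -100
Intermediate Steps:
C(h) = -h/2
I(V) = 0 (I(V) = 0*5 = 0)
F(t, T) = 3 + t (F(t, T) = t + (3 - 1*0) = t + (3 + 0) = t + 3 = 3 + t)
(F(6, -C(-5)) + 11)*(-5) = ((3 + 6) + 11)*(-5) = (9 + 11)*(-5) = 20*(-5) = -100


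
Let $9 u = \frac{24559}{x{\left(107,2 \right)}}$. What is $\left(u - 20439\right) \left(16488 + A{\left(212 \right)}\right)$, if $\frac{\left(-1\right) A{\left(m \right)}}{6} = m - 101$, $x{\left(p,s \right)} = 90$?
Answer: $- \frac{4843592083}{15} \approx -3.2291 \cdot 10^{8}$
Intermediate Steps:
$A{\left(m \right)} = 606 - 6 m$ ($A{\left(m \right)} = - 6 \left(m - 101\right) = - 6 \left(-101 + m\right) = 606 - 6 m$)
$u = \frac{24559}{810}$ ($u = \frac{24559 \cdot \frac{1}{90}}{9} = \frac{1}{9} \cdot \frac{24559}{90} = \frac{24559}{810} \approx 30.32$)
$\left(u - 20439\right) \left(16488 + A{\left(212 \right)}\right) = \left(\frac{24559}{810} - 20439\right) \left(16488 + \left(606 - 1272\right)\right) = - \frac{16531031 \left(16488 + \left(606 - 1272\right)\right)}{810} = - \frac{16531031 \left(16488 - 666\right)}{810} = \left(- \frac{16531031}{810}\right) 15822 = - \frac{4843592083}{15}$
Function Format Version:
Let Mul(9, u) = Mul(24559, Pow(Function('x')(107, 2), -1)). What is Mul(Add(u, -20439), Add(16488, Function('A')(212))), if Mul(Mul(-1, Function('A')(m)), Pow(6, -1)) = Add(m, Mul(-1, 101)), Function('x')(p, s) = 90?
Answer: Rational(-4843592083, 15) ≈ -3.2291e+8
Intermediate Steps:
Function('A')(m) = Add(606, Mul(-6, m)) (Function('A')(m) = Mul(-6, Add(m, Mul(-1, 101))) = Mul(-6, Add(m, -101)) = Mul(-6, Add(-101, m)) = Add(606, Mul(-6, m)))
u = Rational(24559, 810) (u = Mul(Rational(1, 9), Mul(24559, Pow(90, -1))) = Mul(Rational(1, 9), Mul(24559, Rational(1, 90))) = Mul(Rational(1, 9), Rational(24559, 90)) = Rational(24559, 810) ≈ 30.320)
Mul(Add(u, -20439), Add(16488, Function('A')(212))) = Mul(Add(Rational(24559, 810), -20439), Add(16488, Add(606, Mul(-6, 212)))) = Mul(Rational(-16531031, 810), Add(16488, Add(606, -1272))) = Mul(Rational(-16531031, 810), Add(16488, -666)) = Mul(Rational(-16531031, 810), 15822) = Rational(-4843592083, 15)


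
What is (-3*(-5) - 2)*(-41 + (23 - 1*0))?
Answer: -234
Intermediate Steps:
(-3*(-5) - 2)*(-41 + (23 - 1*0)) = (15 - 2)*(-41 + (23 + 0)) = 13*(-41 + 23) = 13*(-18) = -234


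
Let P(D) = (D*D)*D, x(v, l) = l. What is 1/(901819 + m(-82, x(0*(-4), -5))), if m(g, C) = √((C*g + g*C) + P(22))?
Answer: 901819/813277497293 - 2*√2867/813277497293 ≈ 1.1087e-6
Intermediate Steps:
P(D) = D³ (P(D) = D²*D = D³)
m(g, C) = √(10648 + 2*C*g) (m(g, C) = √((C*g + g*C) + 22³) = √((C*g + C*g) + 10648) = √(2*C*g + 10648) = √(10648 + 2*C*g))
1/(901819 + m(-82, x(0*(-4), -5))) = 1/(901819 + √(10648 + 2*(-5)*(-82))) = 1/(901819 + √(10648 + 820)) = 1/(901819 + √11468) = 1/(901819 + 2*√2867)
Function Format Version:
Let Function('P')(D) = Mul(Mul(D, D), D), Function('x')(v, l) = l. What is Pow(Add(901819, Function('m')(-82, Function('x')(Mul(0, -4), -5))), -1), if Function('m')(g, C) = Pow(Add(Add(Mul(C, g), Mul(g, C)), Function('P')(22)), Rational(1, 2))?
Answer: Add(Rational(901819, 813277497293), Mul(Rational(-2, 813277497293), Pow(2867, Rational(1, 2)))) ≈ 1.1087e-6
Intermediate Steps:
Function('P')(D) = Pow(D, 3) (Function('P')(D) = Mul(Pow(D, 2), D) = Pow(D, 3))
Function('m')(g, C) = Pow(Add(10648, Mul(2, C, g)), Rational(1, 2)) (Function('m')(g, C) = Pow(Add(Add(Mul(C, g), Mul(g, C)), Pow(22, 3)), Rational(1, 2)) = Pow(Add(Add(Mul(C, g), Mul(C, g)), 10648), Rational(1, 2)) = Pow(Add(Mul(2, C, g), 10648), Rational(1, 2)) = Pow(Add(10648, Mul(2, C, g)), Rational(1, 2)))
Pow(Add(901819, Function('m')(-82, Function('x')(Mul(0, -4), -5))), -1) = Pow(Add(901819, Pow(Add(10648, Mul(2, -5, -82)), Rational(1, 2))), -1) = Pow(Add(901819, Pow(Add(10648, 820), Rational(1, 2))), -1) = Pow(Add(901819, Pow(11468, Rational(1, 2))), -1) = Pow(Add(901819, Mul(2, Pow(2867, Rational(1, 2)))), -1)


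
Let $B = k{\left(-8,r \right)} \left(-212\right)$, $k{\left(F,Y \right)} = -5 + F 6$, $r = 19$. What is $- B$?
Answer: $-11236$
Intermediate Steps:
$k{\left(F,Y \right)} = -5 + 6 F$
$B = 11236$ ($B = \left(-5 + 6 \left(-8\right)\right) \left(-212\right) = \left(-5 - 48\right) \left(-212\right) = \left(-53\right) \left(-212\right) = 11236$)
$- B = \left(-1\right) 11236 = -11236$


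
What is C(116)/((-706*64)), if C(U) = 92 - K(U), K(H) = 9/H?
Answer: -10663/5241344 ≈ -0.0020344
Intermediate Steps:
C(U) = 92 - 9/U
C(116)/((-706*64)) = (92 - 9/116)/((-706*64)) = (92 - 9*1/116)/(-45184) = (92 - 9/116)*(-1/45184) = (10663/116)*(-1/45184) = -10663/5241344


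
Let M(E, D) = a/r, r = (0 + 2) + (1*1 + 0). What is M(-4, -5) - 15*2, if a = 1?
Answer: -89/3 ≈ -29.667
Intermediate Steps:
r = 3 (r = 2 + (1 + 0) = 2 + 1 = 3)
M(E, D) = ⅓ (M(E, D) = 1/3 = 1*(⅓) = ⅓)
M(-4, -5) - 15*2 = ⅓ - 15*2 = ⅓ - 30 = -89/3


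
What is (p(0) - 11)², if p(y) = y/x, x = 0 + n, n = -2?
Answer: 121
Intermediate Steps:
x = -2 (x = 0 - 2 = -2)
p(y) = -y/2 (p(y) = y/(-2) = y*(-½) = -y/2)
(p(0) - 11)² = (-½*0 - 11)² = (0 - 11)² = (-11)² = 121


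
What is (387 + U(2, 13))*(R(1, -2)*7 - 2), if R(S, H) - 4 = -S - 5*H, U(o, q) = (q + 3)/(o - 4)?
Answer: 33731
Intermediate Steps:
U(o, q) = (3 + q)/(-4 + o)
R(S, H) = 4 - S - 5*H (R(S, H) = 4 + (-S - 5*H) = 4 - S - 5*H)
(387 + U(2, 13))*(R(1, -2)*7 - 2) = (387 + (3 + 13)/(-4 + 2))*((4 - 1*1 - 5*(-2))*7 - 2) = (387 + 16/(-2))*((4 - 1 + 10)*7 - 2) = (387 - ½*16)*(13*7 - 2) = (387 - 8)*(91 - 2) = 379*89 = 33731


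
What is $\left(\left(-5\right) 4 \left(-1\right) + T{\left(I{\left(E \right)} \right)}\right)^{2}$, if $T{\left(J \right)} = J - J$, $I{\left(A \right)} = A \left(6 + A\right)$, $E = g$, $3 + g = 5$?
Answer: $400$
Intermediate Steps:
$g = 2$ ($g = -3 + 5 = 2$)
$E = 2$
$T{\left(J \right)} = 0$
$\left(\left(-5\right) 4 \left(-1\right) + T{\left(I{\left(E \right)} \right)}\right)^{2} = \left(\left(-5\right) 4 \left(-1\right) + 0\right)^{2} = \left(\left(-20\right) \left(-1\right) + 0\right)^{2} = \left(20 + 0\right)^{2} = 20^{2} = 400$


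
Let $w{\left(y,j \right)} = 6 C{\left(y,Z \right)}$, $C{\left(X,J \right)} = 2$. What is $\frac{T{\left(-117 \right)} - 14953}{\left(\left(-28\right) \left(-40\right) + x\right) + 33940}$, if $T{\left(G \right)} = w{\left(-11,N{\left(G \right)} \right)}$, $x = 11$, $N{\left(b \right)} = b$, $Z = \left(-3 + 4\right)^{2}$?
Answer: $- \frac{14941}{35071} \approx -0.42602$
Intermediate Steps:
$Z = 1$ ($Z = 1^{2} = 1$)
$w{\left(y,j \right)} = 12$ ($w{\left(y,j \right)} = 6 \cdot 2 = 12$)
$T{\left(G \right)} = 12$
$\frac{T{\left(-117 \right)} - 14953}{\left(\left(-28\right) \left(-40\right) + x\right) + 33940} = \frac{12 - 14953}{\left(\left(-28\right) \left(-40\right) + 11\right) + 33940} = - \frac{14941}{\left(1120 + 11\right) + 33940} = - \frac{14941}{1131 + 33940} = - \frac{14941}{35071}$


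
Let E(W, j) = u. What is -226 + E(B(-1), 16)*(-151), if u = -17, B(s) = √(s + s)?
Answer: 2341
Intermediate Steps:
B(s) = √2*√s (B(s) = √(2*s) = √2*√s)
E(W, j) = -17
-226 + E(B(-1), 16)*(-151) = -226 - 17*(-151) = -226 + 2567 = 2341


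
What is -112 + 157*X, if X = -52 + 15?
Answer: -5921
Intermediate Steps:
X = -37
-112 + 157*X = -112 + 157*(-37) = -112 - 5809 = -5921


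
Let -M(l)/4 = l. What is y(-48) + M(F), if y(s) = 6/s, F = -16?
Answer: 511/8 ≈ 63.875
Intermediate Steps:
M(l) = -4*l
y(-48) + M(F) = 6/(-48) - 4*(-16) = 6*(-1/48) + 64 = -1/8 + 64 = 511/8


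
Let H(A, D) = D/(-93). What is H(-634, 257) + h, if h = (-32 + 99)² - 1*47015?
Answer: -3955175/93 ≈ -42529.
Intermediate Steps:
H(A, D) = -D/93 (H(A, D) = D*(-1/93) = -D/93)
h = -42526 (h = 67² - 47015 = 4489 - 47015 = -42526)
H(-634, 257) + h = -1/93*257 - 42526 = -257/93 - 42526 = -3955175/93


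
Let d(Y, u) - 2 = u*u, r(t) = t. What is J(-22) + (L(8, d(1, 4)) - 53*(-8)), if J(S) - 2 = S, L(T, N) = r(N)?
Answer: 422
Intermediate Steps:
d(Y, u) = 2 + u² (d(Y, u) = 2 + u*u = 2 + u²)
L(T, N) = N
J(S) = 2 + S
J(-22) + (L(8, d(1, 4)) - 53*(-8)) = (2 - 22) + ((2 + 4²) - 53*(-8)) = -20 + ((2 + 16) + 424) = -20 + (18 + 424) = -20 + 442 = 422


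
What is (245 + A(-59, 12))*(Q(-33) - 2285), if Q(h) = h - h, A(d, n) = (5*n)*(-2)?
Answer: -285625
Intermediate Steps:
A(d, n) = -10*n
Q(h) = 0
(245 + A(-59, 12))*(Q(-33) - 2285) = (245 - 10*12)*(0 - 2285) = (245 - 120)*(-2285) = 125*(-2285) = -285625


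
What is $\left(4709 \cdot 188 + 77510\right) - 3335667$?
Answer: $-2372865$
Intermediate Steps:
$\left(4709 \cdot 188 + 77510\right) - 3335667 = \left(885292 + 77510\right) - 3335667 = 962802 - 3335667 = -2372865$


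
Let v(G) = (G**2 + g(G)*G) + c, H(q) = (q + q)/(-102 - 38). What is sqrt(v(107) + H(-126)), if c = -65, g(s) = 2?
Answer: sqrt(289995)/5 ≈ 107.70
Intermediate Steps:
H(q) = -q/70 (H(q) = (2*q)/(-140) = (2*q)*(-1/140) = -q/70)
v(G) = -65 + G**2 + 2*G (v(G) = (G**2 + 2*G) - 65 = -65 + G**2 + 2*G)
sqrt(v(107) + H(-126)) = sqrt((-65 + 107**2 + 2*107) - 1/70*(-126)) = sqrt((-65 + 11449 + 214) + 9/5) = sqrt(11598 + 9/5) = sqrt(57999/5) = sqrt(289995)/5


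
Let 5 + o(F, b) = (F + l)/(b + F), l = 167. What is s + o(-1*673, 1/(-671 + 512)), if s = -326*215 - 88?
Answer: -341366455/4864 ≈ -70182.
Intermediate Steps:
s = -70178 (s = -70090 - 88 = -70178)
o(F, b) = -5 + (167 + F)/(F + b) (o(F, b) = -5 + (F + 167)/(b + F) = -5 + (167 + F)/(F + b))
s + o(-1*673, 1/(-671 + 512)) = -70178 + (167 - 5/(-671 + 512) - (-4)*673)/(-1*673 + 1/(-671 + 512)) = -70178 + (167 - 5/(-159) - 4*(-673))/(-673 + 1/(-159)) = -70178 + (167 - 5*(-1/159) + 2692)/(-673 - 1/159) = -70178 + (167 + 5/159 + 2692)/(-107008/159) = -70178 - 159/107008*454586/159 = -70178 - 20663/4864 = -341366455/4864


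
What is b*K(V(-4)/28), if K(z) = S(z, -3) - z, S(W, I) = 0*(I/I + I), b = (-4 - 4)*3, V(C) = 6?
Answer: 36/7 ≈ 5.1429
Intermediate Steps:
b = -24 (b = -8*3 = -24)
S(W, I) = 0 (S(W, I) = 0*(1 + I) = 0)
K(z) = -z (K(z) = 0 - z = -z)
b*K(V(-4)/28) = -(-24)*6/28 = -(-24)*6*(1/28) = -(-24)*3/14 = -24*(-3/14) = 36/7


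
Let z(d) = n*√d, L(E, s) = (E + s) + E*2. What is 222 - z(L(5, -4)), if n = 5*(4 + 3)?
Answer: 222 - 35*√11 ≈ 105.92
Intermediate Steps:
n = 35 (n = 5*7 = 35)
L(E, s) = s + 3*E (L(E, s) = (E + s) + 2*E = s + 3*E)
z(d) = 35*√d
222 - z(L(5, -4)) = 222 - 35*√(-4 + 3*5) = 222 - 35*√(-4 + 15) = 222 - 35*√11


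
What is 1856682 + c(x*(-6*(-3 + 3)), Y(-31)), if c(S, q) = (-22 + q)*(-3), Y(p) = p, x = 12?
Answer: 1856841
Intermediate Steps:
c(S, q) = 66 - 3*q
1856682 + c(x*(-6*(-3 + 3)), Y(-31)) = 1856682 + (66 - 3*(-31)) = 1856682 + (66 + 93) = 1856682 + 159 = 1856841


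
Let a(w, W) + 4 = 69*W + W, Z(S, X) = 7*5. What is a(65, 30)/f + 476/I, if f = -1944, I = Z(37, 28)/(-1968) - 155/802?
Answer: -91325121634/40472865 ≈ -2256.5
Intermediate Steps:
Z(S, X) = 35
I = -166555/789168 (I = 35/(-1968) - 155/802 = 35*(-1/1968) - 155*1/802 = -35/1968 - 155/802 = -166555/789168 ≈ -0.21105)
a(w, W) = -4 + 70*W (a(w, W) = -4 + (69*W + W) = -4 + 70*W)
a(65, 30)/f + 476/I = (-4 + 70*30)/(-1944) + 476/(-166555/789168) = (-4 + 2100)*(-1/1944) + 476*(-789168/166555) = 2096*(-1/1944) - 375643968/166555 = -262/243 - 375643968/166555 = -91325121634/40472865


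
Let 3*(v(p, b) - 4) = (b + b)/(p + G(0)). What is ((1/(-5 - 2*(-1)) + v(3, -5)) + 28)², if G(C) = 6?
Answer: 714025/729 ≈ 979.46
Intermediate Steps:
v(p, b) = 4 + 2*b/(3*(6 + p)) (v(p, b) = 4 + ((b + b)/(p + 6))/3 = 4 + ((2*b)/(6 + p))/3 = 4 + (2*b/(6 + p))/3 = 4 + 2*b/(3*(6 + p)))
((1/(-5 - 2*(-1)) + v(3, -5)) + 28)² = ((1/(-5 - 2*(-1)) + 2*(36 - 5 + 6*3)/(3*(6 + 3))) + 28)² = ((1/(-5 + 2) + (⅔)*(36 - 5 + 18)/9) + 28)² = ((1/(-3) + (⅔)*(⅑)*49) + 28)² = ((-⅓ + 98/27) + 28)² = (89/27 + 28)² = (845/27)² = 714025/729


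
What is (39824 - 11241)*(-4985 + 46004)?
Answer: 1172446077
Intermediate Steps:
(39824 - 11241)*(-4985 + 46004) = 28583*41019 = 1172446077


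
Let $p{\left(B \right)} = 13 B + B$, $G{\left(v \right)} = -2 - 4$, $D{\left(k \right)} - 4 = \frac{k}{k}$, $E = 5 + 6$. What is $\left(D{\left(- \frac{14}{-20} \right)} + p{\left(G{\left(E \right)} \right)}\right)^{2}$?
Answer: $6241$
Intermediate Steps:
$E = 11$
$D{\left(k \right)} = 5$ ($D{\left(k \right)} = 4 + \frac{k}{k} = 4 + 1 = 5$)
$G{\left(v \right)} = -6$
$p{\left(B \right)} = 14 B$
$\left(D{\left(- \frac{14}{-20} \right)} + p{\left(G{\left(E \right)} \right)}\right)^{2} = \left(5 + 14 \left(-6\right)\right)^{2} = \left(5 - 84\right)^{2} = \left(-79\right)^{2} = 6241$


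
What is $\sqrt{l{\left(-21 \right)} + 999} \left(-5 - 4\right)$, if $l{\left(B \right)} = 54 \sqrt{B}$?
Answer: $- 27 \sqrt{111 + 6 i \sqrt{21}} \approx -286.6 - 34.968 i$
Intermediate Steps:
$\sqrt{l{\left(-21 \right)} + 999} \left(-5 - 4\right) = \sqrt{54 \sqrt{-21} + 999} \left(-5 - 4\right) = \sqrt{54 i \sqrt{21} + 999} \left(-5 - 4\right) = \sqrt{54 i \sqrt{21} + 999} \left(-9\right) = \sqrt{999 + 54 i \sqrt{21}} \left(-9\right) = - 9 \sqrt{999 + 54 i \sqrt{21}}$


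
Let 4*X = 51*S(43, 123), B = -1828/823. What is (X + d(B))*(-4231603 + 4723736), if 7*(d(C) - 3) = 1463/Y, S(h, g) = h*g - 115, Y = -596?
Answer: 19350081461065/596 ≈ 3.2467e+10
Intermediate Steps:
B = -1828/823 (B = -1828*1/823 = -1828/823 ≈ -2.2211)
S(h, g) = -115 + g*h (S(h, g) = g*h - 115 = -115 + g*h)
d(C) = 1579/596 (d(C) = 3 + (1463/(-596))/7 = 3 + (1463*(-1/596))/7 = 3 + (⅐)*(-1463/596) = 3 - 209/596 = 1579/596)
X = 131937/2 (X = (51*(-115 + 123*43))/4 = (51*(-115 + 5289))/4 = (51*5174)/4 = (¼)*263874 = 131937/2 ≈ 65969.)
(X + d(B))*(-4231603 + 4723736) = (131937/2 + 1579/596)*(-4231603 + 4723736) = (39318805/596)*492133 = 19350081461065/596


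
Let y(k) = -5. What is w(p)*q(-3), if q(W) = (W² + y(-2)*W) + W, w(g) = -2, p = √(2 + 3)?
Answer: -42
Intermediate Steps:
p = √5 ≈ 2.2361
q(W) = W² - 4*W (q(W) = (W² - 5*W) + W = W² - 4*W)
w(p)*q(-3) = -(-6)*(-4 - 3) = -(-6)*(-7) = -2*21 = -42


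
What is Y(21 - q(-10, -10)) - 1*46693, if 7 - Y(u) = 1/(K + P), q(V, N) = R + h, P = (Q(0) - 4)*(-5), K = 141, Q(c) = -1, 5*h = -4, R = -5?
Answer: -7749877/166 ≈ -46686.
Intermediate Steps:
h = -⅘ (h = (⅕)*(-4) = -⅘ ≈ -0.80000)
P = 25 (P = (-1 - 4)*(-5) = -5*(-5) = 25)
q(V, N) = -29/5 (q(V, N) = -5 - ⅘ = -29/5)
Y(u) = 1161/166 (Y(u) = 7 - 1/(141 + 25) = 7 - 1/166 = 1161/166)
Y(21 - q(-10, -10)) - 1*46693 = 1161/166 - 1*46693 = 1161/166 - 46693 = -7749877/166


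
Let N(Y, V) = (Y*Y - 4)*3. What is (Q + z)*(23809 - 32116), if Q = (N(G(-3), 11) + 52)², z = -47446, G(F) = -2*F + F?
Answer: 356843799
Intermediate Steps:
G(F) = -F
N(Y, V) = -12 + 3*Y² (N(Y, V) = (Y² - 4)*3 = (-4 + Y²)*3 = -12 + 3*Y²)
Q = 4489 (Q = ((-12 + 3*(-1*(-3))²) + 52)² = ((-12 + 3*3²) + 52)² = ((-12 + 3*9) + 52)² = ((-12 + 27) + 52)² = (15 + 52)² = 67² = 4489)
(Q + z)*(23809 - 32116) = (4489 - 47446)*(23809 - 32116) = -42957*(-8307) = 356843799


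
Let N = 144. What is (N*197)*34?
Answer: 964512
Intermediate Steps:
(N*197)*34 = (144*197)*34 = 28368*34 = 964512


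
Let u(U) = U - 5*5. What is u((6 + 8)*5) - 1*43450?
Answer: -43405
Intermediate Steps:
u(U) = -25 + U (u(U) = U - 25 = -25 + U)
u((6 + 8)*5) - 1*43450 = (-25 + (6 + 8)*5) - 1*43450 = (-25 + 14*5) - 43450 = (-25 + 70) - 43450 = 45 - 43450 = -43405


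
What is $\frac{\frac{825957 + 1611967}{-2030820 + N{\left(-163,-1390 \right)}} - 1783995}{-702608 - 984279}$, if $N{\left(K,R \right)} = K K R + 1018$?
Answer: $\frac{17376429460591}{16430579645886} \approx 1.0576$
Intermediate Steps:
$N{\left(K,R \right)} = 1018 + R K^{2}$ ($N{\left(K,R \right)} = K^{2} R + 1018 = R K^{2} + 1018 = 1018 + R K^{2}$)
$\frac{\frac{825957 + 1611967}{-2030820 + N{\left(-163,-1390 \right)}} - 1783995}{-702608 - 984279} = \frac{\frac{825957 + 1611967}{-2030820 + \left(1018 - 1390 \left(-163\right)^{2}\right)} - 1783995}{-702608 - 984279} = \frac{\frac{2437924}{-2030820 + \left(1018 - 36930910\right)} - 1783995}{-1686887} = \left(\frac{2437924}{-2030820 + \left(1018 - 36930910\right)} - 1783995\right) \left(- \frac{1}{1686887}\right) = \left(\frac{2437924}{-2030820 - 36929892} - 1783995\right) \left(- \frac{1}{1686887}\right) = \left(\frac{2437924}{-38960712} - 1783995\right) \left(- \frac{1}{1686887}\right) = \left(2437924 \left(- \frac{1}{38960712}\right) - 1783995\right) \left(- \frac{1}{1686887}\right) = \left(- \frac{609481}{9740178} - 1783995\right) \left(- \frac{1}{1686887}\right) = \left(- \frac{17376429460591}{9740178}\right) \left(- \frac{1}{1686887}\right) = \frac{17376429460591}{16430579645886}$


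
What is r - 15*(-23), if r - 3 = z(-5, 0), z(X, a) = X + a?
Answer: 343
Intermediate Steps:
r = -2 (r = 3 + (-5 + 0) = 3 - 5 = -2)
r - 15*(-23) = -2 - 15*(-23) = -2 + 345 = 343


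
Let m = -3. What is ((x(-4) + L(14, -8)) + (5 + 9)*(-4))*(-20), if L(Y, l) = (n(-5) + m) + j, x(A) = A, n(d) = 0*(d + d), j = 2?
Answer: 1220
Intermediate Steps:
n(d) = 0 (n(d) = 0*(2*d) = 0)
L(Y, l) = -1 (L(Y, l) = (0 - 3) + 2 = -3 + 2 = -1)
((x(-4) + L(14, -8)) + (5 + 9)*(-4))*(-20) = ((-4 - 1) + (5 + 9)*(-4))*(-20) = (-5 + 14*(-4))*(-20) = (-5 - 56)*(-20) = -61*(-20) = 1220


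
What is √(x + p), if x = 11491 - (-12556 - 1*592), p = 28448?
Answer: √53087 ≈ 230.41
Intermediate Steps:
x = 24639 (x = 11491 - (-12556 - 592) = 11491 - 1*(-13148) = 11491 + 13148 = 24639)
√(x + p) = √(24639 + 28448) = √53087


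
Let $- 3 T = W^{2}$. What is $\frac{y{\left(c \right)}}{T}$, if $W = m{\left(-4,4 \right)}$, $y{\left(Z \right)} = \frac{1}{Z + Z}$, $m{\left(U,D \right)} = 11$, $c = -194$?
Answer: $\frac{3}{46948} \approx 6.39 \cdot 10^{-5}$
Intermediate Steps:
$y{\left(Z \right)} = \frac{1}{2 Z}$
$W = 11$
$T = - \frac{121}{3}$ ($T = - \frac{11^{2}}{3} = \left(- \frac{1}{3}\right) 121 = - \frac{121}{3} \approx -40.333$)
$\frac{y{\left(c \right)}}{T} = \frac{\frac{1}{2} \frac{1}{-194}}{- \frac{121}{3}} = \frac{1}{2} \left(- \frac{1}{194}\right) \left(- \frac{3}{121}\right) = \left(- \frac{1}{388}\right) \left(- \frac{3}{121}\right) = \frac{3}{46948}$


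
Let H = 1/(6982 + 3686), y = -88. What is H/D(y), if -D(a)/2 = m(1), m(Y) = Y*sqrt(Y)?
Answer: -1/21336 ≈ -4.6869e-5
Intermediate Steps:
H = 1/10668 ≈ 9.3738e-5
m(Y) = Y**(3/2)
D(a) = -2 (D(a) = -2*1**(3/2) = -2*1 = -2)
H/D(y) = (1/10668)/(-2) = (1/10668)*(-1/2) = -1/21336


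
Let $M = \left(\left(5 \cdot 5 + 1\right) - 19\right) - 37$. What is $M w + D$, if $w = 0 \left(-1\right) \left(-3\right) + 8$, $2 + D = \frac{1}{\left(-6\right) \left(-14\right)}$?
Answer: $- \frac{20327}{84} \approx -241.99$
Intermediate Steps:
$D = - \frac{167}{84}$ ($D = -2 + \frac{1}{\left(-6\right) \left(-14\right)} = -2 + \frac{1}{84} = - \frac{167}{84} \approx -1.9881$)
$w = 8$ ($w = 0 \left(-3\right) + 8 = 0 + 8 = 8$)
$M = -30$ ($M = \left(\left(25 + 1\right) - 19\right) - 37 = \left(26 - 19\right) - 37 = 7 - 37 = -30$)
$M w + D = \left(-30\right) 8 - \frac{167}{84} = -240 - \frac{167}{84} = - \frac{20327}{84}$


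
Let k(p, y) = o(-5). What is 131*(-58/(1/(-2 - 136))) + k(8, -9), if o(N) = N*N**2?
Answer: 1048399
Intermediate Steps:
o(N) = N**3
k(p, y) = -125 (k(p, y) = (-5)**3 = -125)
131*(-58/(1/(-2 - 136))) + k(8, -9) = 131*(-58/(1/(-2 - 136))) - 125 = 131*(-58/(1/(-138))) - 125 = 131*(-58/(-1/138)) - 125 = 131*(-58*(-138)) - 125 = 131*8004 - 125 = 1048524 - 125 = 1048399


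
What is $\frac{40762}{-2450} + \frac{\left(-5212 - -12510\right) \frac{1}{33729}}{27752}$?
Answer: $- \frac{9538784603099}{573328914900} \approx -16.638$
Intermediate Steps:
$\frac{40762}{-2450} + \frac{\left(-5212 - -12510\right) \frac{1}{33729}}{27752} = 40762 \left(- \frac{1}{2450}\right) + \left(-5212 + 12510\right) \frac{1}{33729} \cdot \frac{1}{27752} = - \frac{20381}{1225} + 7298 \cdot \frac{1}{33729} \cdot \frac{1}{27752} = - \frac{20381}{1225} + \frac{7298}{33729} \cdot \frac{1}{27752} = - \frac{20381}{1225} + \frac{3649}{468023604} = - \frac{9538784603099}{573328914900}$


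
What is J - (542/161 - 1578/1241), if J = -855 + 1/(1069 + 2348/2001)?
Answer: -366713875867922/427857258017 ≈ -857.09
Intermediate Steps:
J = -1830909534/2141417 (J = -855 + 1/(1069 + 2348*(1/2001)) = -855 + 1/(1069 + 2348/2001) = -855 + 1/(2141417/2001) = -855 + 2001/2141417 = -1830909534/2141417 ≈ -855.00)
J - (542/161 - 1578/1241) = -1830909534/2141417 - (542/161 - 1578/1241) = -1830909534/2141417 - 1*418564/199801 = -1830909534/2141417 - 418564/199801 = -366713875867922/427857258017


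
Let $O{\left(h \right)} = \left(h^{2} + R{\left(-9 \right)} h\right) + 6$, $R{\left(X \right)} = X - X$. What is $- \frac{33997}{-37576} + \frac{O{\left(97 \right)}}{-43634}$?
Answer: $\frac{564823529}{819795592} \approx 0.68898$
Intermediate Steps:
$R{\left(X \right)} = 0$
$O{\left(h \right)} = 6 + h^{2}$ ($O{\left(h \right)} = \left(h^{2} + 0 h\right) + 6 = \left(h^{2} + 0\right) + 6 = h^{2} + 6 = 6 + h^{2}$)
$- \frac{33997}{-37576} + \frac{O{\left(97 \right)}}{-43634} = - \frac{33997}{-37576} + \frac{6 + 97^{2}}{-43634} = \left(-33997\right) \left(- \frac{1}{37576}\right) + \left(6 + 9409\right) \left(- \frac{1}{43634}\right) = \frac{33997}{37576} + 9415 \left(- \frac{1}{43634}\right) = \frac{33997}{37576} - \frac{9415}{43634} = \frac{564823529}{819795592}$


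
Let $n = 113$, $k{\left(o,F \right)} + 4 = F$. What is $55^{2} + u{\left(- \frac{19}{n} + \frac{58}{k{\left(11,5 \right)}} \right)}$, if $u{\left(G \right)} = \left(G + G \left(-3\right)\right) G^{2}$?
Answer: $- \frac{553805597325}{1442897} \approx -3.8382 \cdot 10^{5}$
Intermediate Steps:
$k{\left(o,F \right)} = -4 + F$
$u{\left(G \right)} = - 2 G^{3}$ ($u{\left(G \right)} = \left(G - 3 G\right) G^{2} = - 2 G G^{2} = - 2 G^{3}$)
$55^{2} + u{\left(- \frac{19}{n} + \frac{58}{k{\left(11,5 \right)}} \right)} = 55^{2} - 2 \left(- \frac{19}{113} + \frac{58}{-4 + 5}\right)^{3} = 3025 - 2 \left(\left(-19\right) \frac{1}{113} + \frac{58}{1}\right)^{3} = 3025 - 2 \left(- \frac{19}{113} + 58 \cdot 1\right)^{3} = 3025 - 2 \left(- \frac{19}{113} + 58\right)^{3} = 3025 - 2 \left(\frac{6535}{113}\right)^{3} = 3025 - \frac{558170360750}{1442897} = - \frac{553805597325}{1442897}$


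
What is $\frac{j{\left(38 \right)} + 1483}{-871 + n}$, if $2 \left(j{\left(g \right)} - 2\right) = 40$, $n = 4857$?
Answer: $\frac{1505}{3986} \approx 0.37757$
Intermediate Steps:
$j{\left(g \right)} = 22$ ($j{\left(g \right)} = 2 + \frac{1}{2} \cdot 40 = 2 + 20 = 22$)
$\frac{j{\left(38 \right)} + 1483}{-871 + n} = \frac{22 + 1483}{-871 + 4857} = \frac{1505}{3986}$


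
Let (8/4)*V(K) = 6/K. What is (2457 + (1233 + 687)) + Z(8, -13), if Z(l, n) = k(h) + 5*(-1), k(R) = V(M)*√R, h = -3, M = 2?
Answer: 4372 + 3*I*√3/2 ≈ 4372.0 + 2.5981*I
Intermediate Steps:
V(K) = 3/K (V(K) = (6/K)/2 = 3/K)
k(R) = 3*√R/2 (k(R) = (3/2)*√R = (3*(½))*√R = 3*√R/2)
Z(l, n) = -5 + 3*I*√3/2 (Z(l, n) = 3*√(-3)/2 + 5*(-1) = 3*(I*√3)/2 - 5 = 3*I*√3/2 - 5 = -5 + 3*I*√3/2)
(2457 + (1233 + 687)) + Z(8, -13) = (2457 + (1233 + 687)) + (-5 + 3*I*√3/2) = (2457 + 1920) + (-5 + 3*I*√3/2) = 4377 + (-5 + 3*I*√3/2) = 4372 + 3*I*√3/2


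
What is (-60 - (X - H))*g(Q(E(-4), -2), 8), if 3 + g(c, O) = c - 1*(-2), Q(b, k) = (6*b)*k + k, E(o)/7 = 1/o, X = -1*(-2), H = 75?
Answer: 234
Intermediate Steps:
X = 2
E(o) = 7/o
Q(b, k) = k + 6*b*k (Q(b, k) = 6*b*k + k = k + 6*b*k)
g(c, O) = -1 + c (g(c, O) = -3 + (c - 1*(-2)) = -3 + (c + 2) = -3 + (2 + c) = -1 + c)
(-60 - (X - H))*g(Q(E(-4), -2), 8) = (-60 - (2 - 1*75))*(-1 - 2*(1 + 6*(7/(-4)))) = (-60 - (2 - 75))*(-1 - 2*(1 + 6*(7*(-¼)))) = (-60 - 1*(-73))*(-1 - 2*(1 + 6*(-7/4))) = (-60 + 73)*(-1 - 2*(1 - 21/2)) = 13*(-1 - 2*(-19/2)) = 13*(-1 + 19) = 13*18 = 234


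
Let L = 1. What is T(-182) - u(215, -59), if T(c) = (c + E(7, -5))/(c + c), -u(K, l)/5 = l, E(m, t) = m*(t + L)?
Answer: -7655/26 ≈ -294.42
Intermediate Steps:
E(m, t) = m*(1 + t) (E(m, t) = m*(t + 1) = m*(1 + t))
u(K, l) = -5*l
T(c) = (-28 + c)/(2*c) (T(c) = (c + 7*(1 - 5))/(c + c) = (c + 7*(-4))/((2*c)) = (c - 28)*(1/(2*c)) = (-28 + c)*(1/(2*c)) = (-28 + c)/(2*c))
T(-182) - u(215, -59) = (½)*(-28 - 182)/(-182) - (-5)*(-59) = (½)*(-1/182)*(-210) - 1*295 = 15/26 - 295 = -7655/26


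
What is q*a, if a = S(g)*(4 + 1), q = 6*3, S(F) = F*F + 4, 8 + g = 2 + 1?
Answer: 2610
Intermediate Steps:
g = -5 (g = -8 + (2 + 1) = -8 + 3 = -5)
S(F) = 4 + F² (S(F) = F² + 4 = 4 + F²)
q = 18
a = 145 (a = (4 + (-5)²)*(4 + 1) = (4 + 25)*5 = 29*5 = 145)
q*a = 18*145 = 2610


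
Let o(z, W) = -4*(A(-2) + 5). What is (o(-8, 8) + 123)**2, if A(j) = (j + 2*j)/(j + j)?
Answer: 9409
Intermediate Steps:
A(j) = 3/2 (A(j) = (3*j)/((2*j)) = (3*j)*(1/(2*j)) = 3/2)
o(z, W) = -26 (o(z, W) = -4*(3/2 + 5) = -4*13/2 = -26)
(o(-8, 8) + 123)**2 = (-26 + 123)**2 = 97**2 = 9409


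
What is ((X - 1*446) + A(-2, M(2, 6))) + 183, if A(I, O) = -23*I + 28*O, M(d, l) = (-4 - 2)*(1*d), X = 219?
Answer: -334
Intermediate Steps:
M(d, l) = -6*d
((X - 1*446) + A(-2, M(2, 6))) + 183 = ((219 - 1*446) + (-23*(-2) + 28*(-6*2))) + 183 = ((219 - 446) + (46 + 28*(-12))) + 183 = (-227 + (46 - 336)) + 183 = (-227 - 290) + 183 = -517 + 183 = -334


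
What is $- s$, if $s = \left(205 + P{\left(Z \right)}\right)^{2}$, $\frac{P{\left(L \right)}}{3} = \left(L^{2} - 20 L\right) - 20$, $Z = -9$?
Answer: $-861184$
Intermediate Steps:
$P{\left(L \right)} = -60 - 60 L + 3 L^{2}$ ($P{\left(L \right)} = 3 \left(\left(L^{2} - 20 L\right) - 20\right) = 3 \left(-20 + L^{2} - 20 L\right) = -60 - 60 L + 3 L^{2}$)
$s = 861184$ ($s = \left(205 - \left(-480 - 243\right)\right)^{2} = \left(205 + \left(-60 + 540 + 3 \cdot 81\right)\right)^{2} = \left(205 + \left(-60 + 540 + 243\right)\right)^{2} = \left(205 + 723\right)^{2} = 928^{2} = 861184$)
$- s = \left(-1\right) 861184 = -861184$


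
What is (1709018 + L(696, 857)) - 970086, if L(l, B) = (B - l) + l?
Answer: 739789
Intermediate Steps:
L(l, B) = B
(1709018 + L(696, 857)) - 970086 = (1709018 + 857) - 970086 = 1709875 - 970086 = 739789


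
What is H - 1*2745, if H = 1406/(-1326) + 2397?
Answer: -231427/663 ≈ -349.06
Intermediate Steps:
H = 1588508/663 (H = 1406*(-1/1326) + 2397 = -703/663 + 2397 = 1588508/663 ≈ 2395.9)
H - 1*2745 = 1588508/663 - 1*2745 = 1588508/663 - 2745 = -231427/663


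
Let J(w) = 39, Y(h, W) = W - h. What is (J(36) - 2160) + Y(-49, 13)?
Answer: -2059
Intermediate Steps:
(J(36) - 2160) + Y(-49, 13) = (39 - 2160) + (13 - 1*(-49)) = -2121 + (13 + 49) = -2121 + 62 = -2059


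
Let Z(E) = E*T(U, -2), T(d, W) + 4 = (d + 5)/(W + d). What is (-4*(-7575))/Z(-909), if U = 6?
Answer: 80/3 ≈ 26.667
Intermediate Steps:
T(d, W) = -4 + (5 + d)/(W + d) (T(d, W) = -4 + (d + 5)/(W + d) = -4 + (5 + d)/(W + d))
Z(E) = -5*E/4 (Z(E) = E*((5 - 4*(-2) - 3*6)/(-2 + 6)) = E*((5 + 8 - 18)/4) = E*((1/4)*(-5)) = E*(-5/4) = -5*E/4)
(-4*(-7575))/Z(-909) = (-4*(-7575))/((-5/4*(-909))) = 30300/(4545/4) = 30300*(4/4545) = 80/3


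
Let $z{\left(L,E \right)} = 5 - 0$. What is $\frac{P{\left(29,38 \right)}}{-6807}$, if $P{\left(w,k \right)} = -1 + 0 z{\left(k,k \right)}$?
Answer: $\frac{1}{6807} \approx 0.00014691$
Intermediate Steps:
$z{\left(L,E \right)} = 5$ ($z{\left(L,E \right)} = 5 + 0 = 5$)
$P{\left(w,k \right)} = -1$ ($P{\left(w,k \right)} = -1 + 0 \cdot 5 = -1 + 0 = -1$)
$\frac{P{\left(29,38 \right)}}{-6807} = - \frac{1}{-6807} = \left(-1\right) \left(- \frac{1}{6807}\right) = \frac{1}{6807}$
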